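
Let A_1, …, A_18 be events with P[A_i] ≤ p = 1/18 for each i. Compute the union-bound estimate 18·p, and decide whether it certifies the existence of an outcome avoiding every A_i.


Union bound: P[∪_{i=1}^{18} A_i] ≤ Σ_i P[A_i] ≤ 18·p = 18·(1/18) = 1.
Numerically: 1 ≈ 1.00000.
Is 1 < 1? NO.
Since the bound 1 is ≥ 1, the union bound is uninformative here; it does NOT by itself certify existence.

18·p = 1 ≈ 1.00000; existence NOT certified by the union bound.


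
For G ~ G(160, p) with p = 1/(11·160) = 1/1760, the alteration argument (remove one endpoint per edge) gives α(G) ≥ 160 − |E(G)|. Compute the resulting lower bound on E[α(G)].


E[|E(G)|] = C(160, 2)·p = 12720 · (1/1760) = 159/22.
E[α(G)] ≥ n − E[|E(G)|] = 160 − 159/22 = 3361/22.
Numerically: ≈ 152.773.
(This is only a lower bound; the true E[α(G)] may be larger.)

E[α(G)] ≥ 3361/22 ≈ 152.773.


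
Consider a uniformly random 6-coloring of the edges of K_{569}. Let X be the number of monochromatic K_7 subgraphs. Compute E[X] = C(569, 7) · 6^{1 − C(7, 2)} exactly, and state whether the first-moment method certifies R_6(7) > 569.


E[X] = C(569, 7) · 6^{1 − 21} = 3692032389858348 · 6^{−20} = 3692032389858348/3656158440062976.
As a reduced fraction: E[X] = 34185485091281/33853318889472 ≈ 1.0098.
Is E[X] < 1? NO.
Since E[X] ≥ 1, the first-moment bound is inconclusive at n = 569; it does NOT by itself certify R_6(7) > 569.

E[X] = 34185485091281/33853318889472 ≈ 1.0098; E[X] ≥ 1; first-moment method inconclusive here.


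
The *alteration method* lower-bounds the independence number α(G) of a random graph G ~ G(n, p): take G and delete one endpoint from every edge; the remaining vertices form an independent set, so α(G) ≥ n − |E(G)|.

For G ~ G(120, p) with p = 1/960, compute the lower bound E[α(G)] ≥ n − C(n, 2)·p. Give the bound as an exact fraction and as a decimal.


E[|E(G)|] = C(120, 2)·p = 7140 · (1/960) = 119/16.
E[α(G)] ≥ n − E[|E(G)|] = 120 − 119/16 = 1801/16.
Numerically: ≈ 112.5625.
(This is only a lower bound; the true E[α(G)] may be larger.)

E[α(G)] ≥ 1801/16 ≈ 112.5625.


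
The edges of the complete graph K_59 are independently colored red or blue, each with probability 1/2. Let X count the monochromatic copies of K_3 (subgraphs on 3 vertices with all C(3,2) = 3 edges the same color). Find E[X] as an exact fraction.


Let X = Σ_S X_S over the C(59, 3) = 32509 subsets S of size 3, where X_S = 1 if the K_3 on S is monochromatic.
For a fixed S, the K_3 on S has C(3, 2) = 3 edges. P[all 3 edges red] = (1/2)^3, and likewise for blue, so P[monochromatic] = 2·(1/2)^3 = 2^{1 − 3} = 1/4.
By linearity of expectation: E[X] = C(59, 3) · 2^{1 − 3} = 32509 · 1/4 = 32509/4.
Numerically: E[X] ≈ 8127.25000.

E[X] = C(59,3)·2^(1−C(3,2)) = 32509/4 ≈ 8127.25000.


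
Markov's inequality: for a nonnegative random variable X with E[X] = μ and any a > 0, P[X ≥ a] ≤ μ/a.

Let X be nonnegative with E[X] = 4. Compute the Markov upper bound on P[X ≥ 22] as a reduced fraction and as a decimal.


μ = E[X] = 4, a = 22.
Markov: P[X ≥ 22] ≤ μ/a = (4)/22 = 2/11.
Numerically: ≈ 0.182.
(Since a = 22 > μ = 4.000, the bound 2/11 is < 1 and informative.)

P[X ≥ 22] ≤ 2/11 ≈ 0.182.


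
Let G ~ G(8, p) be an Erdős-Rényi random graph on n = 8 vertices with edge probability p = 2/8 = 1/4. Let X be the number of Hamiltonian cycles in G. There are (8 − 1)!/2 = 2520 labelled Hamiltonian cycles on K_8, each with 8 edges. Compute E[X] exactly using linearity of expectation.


K_8 has (8 − 1)!/2 = 2520 labelled Hamiltonian cycles.
For each such Hamiltonian cycle H, let X_H = 1 if all 8 edges of H are present in G. Then P[X_H = 1] = p^{8} = (1/4)^{8} = 1/65536.
By linearity: E[X] = Σ_H E[X_H] = 2520 · p^{8} = 2520 · 1/65536 = 315/8192.
Numerically: E[X] ≈ 0.0384521.

E[X] = 2520 · (1/4)^{8} = 315/8192 ≈ 0.0384521.


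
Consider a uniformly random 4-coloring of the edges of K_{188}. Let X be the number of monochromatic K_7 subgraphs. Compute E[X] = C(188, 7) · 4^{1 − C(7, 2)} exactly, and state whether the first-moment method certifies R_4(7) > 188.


E[X] = C(188, 7) · 4^{1 − 21} = 1470936391496 · 4^{−20} = 1470936391496/1099511627776.
As a reduced fraction: E[X] = 183867048937/137438953472 ≈ 1.3378089.
Is E[X] < 1? NO.
Since E[X] ≥ 1, the first-moment bound is inconclusive at n = 188; it does NOT by itself certify R_4(7) > 188.

E[X] = 183867048937/137438953472 ≈ 1.3378089; E[X] ≥ 1; first-moment method inconclusive here.


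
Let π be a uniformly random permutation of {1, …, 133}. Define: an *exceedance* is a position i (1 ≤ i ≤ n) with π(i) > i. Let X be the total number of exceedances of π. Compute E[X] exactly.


Write X = Σ_{i=1}^{133} X_i, where X_i = 1_{π(i) > i}.
For each fixed i, π(i) is uniform over {1, …, 133} (marginal of a uniform permutation), so P[π(i) > i] = (n − i)/n. Summing: Σ_{i=1}^{133} (n − i)/n = (0 + 1 + … + 132)/133 = 133(133 − 1)/(2·133) = (133 − 1)/2.
Hence E[X] = Σ_{i=1}^{133} (133 − i)/133 = 66 ≈ 66.0000.

E[X] = 66 = 66.0000.


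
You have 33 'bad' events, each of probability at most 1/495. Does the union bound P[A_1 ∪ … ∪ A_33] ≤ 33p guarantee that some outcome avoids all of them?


Union bound: P[∪_{i=1}^{33} A_i] ≤ Σ_i P[A_i] ≤ 33·p = 33·(1/495) = 1/15.
Numerically: 1/15 ≈ 0.067.
Is 1/15 < 1? YES.
Since P[∪ A_i] ≤ 1/15 < 1, the complement has P[∩ A_i^c] ≥ 1 − 1/15 = 14/15 > 0, so some outcome avoids every A_i.

33·p = 1/15 ≈ 0.067; existence CERTIFIED by the union bound.


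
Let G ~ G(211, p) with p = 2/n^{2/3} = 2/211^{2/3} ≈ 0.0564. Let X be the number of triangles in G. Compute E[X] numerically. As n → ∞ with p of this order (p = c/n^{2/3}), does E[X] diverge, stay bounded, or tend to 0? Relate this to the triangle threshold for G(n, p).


Number of potential triangles: C(211, 3) = 1543465.
Each occurs with probability p³ ≈ (0.0564)³ ≈ 1.79690e-04.
By linearity: E[X] = C(211, 3)·p³ ≈ 1543465 · 1.79690e-04 ≈ 277.346.
Since α = 2/3 < 1, p = c/n^{2/3} ≫ 1/n is above the triangle threshold p ~ 1/n. Asymptotically E[X] ~ (c³/6)·n^{3(1−α)} = (2³/6)·n^{1} → ∞; triangles are abundant w.h.p.

E[X] ≈ 277.346; in regime p = Θ(1/n^{2/3}) E[X] diverges (above the triangle threshold p ~ 1/n).


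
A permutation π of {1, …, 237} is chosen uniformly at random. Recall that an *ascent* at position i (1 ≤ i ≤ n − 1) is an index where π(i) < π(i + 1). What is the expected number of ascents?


Write X = Σ X_I over i = 1, …, 236, with X_I the indicator of one ascent.
There are 236 indicators.
For each fixed i, the pair (π(i), π(i+1)) is a uniformly random ordered pair of distinct values from {1, …, 237}; by symmetry P[π(i) < π(i+1)] = 1/2.
By linearity: E[X] = 236 · (1/2) = (237 − 1) · (1/2) = 118 ≈ 118.0000.

E[X] = 118 = 118.0000.


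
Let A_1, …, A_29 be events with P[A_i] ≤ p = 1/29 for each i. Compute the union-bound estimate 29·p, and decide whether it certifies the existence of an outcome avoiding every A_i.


Union bound: P[∪_{i=1}^{29} A_i] ≤ Σ_i P[A_i] ≤ 29·p = 29·(1/29) = 1.
Numerically: 1 ≈ 1.0000000.
Is 1 < 1? NO.
Since the bound 1 is ≥ 1, the union bound is uninformative here; it does NOT by itself certify existence.

29·p = 1 ≈ 1.0000000; existence NOT certified by the union bound.


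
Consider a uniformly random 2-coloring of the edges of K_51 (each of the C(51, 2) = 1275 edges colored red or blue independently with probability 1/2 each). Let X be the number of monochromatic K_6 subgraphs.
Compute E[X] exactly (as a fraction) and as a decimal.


Let X = Σ_S X_S over the C(51, 6) = 18009460 subsets S of size 6, where X_S = 1 if the K_6 on S is monochromatic.
For a fixed S, the K_6 on S has C(6, 2) = 15 edges. P[all 15 edges red] = (1/2)^15, and likewise for blue, so P[monochromatic] = 2·(1/2)^15 = 2^{1 − 15} = 1/16384.
By linearity of expectation: E[X] = C(51, 6) · 2^{1 − 15} = 18009460 · 1/16384 = 4502365/4096.
Numerically: E[X] ≈ 1099.210205.

E[X] = C(51,6)·2^(1−C(6,2)) = 4502365/4096 ≈ 1099.210205.


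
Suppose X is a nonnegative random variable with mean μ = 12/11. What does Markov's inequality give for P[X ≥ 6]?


μ = E[X] = 12/11, a = 6.
Markov: P[X ≥ 6] ≤ μ/a = (12/11)/6 = 2/11.
Numerically: ≈ 0.18182.
(Since a = 6 > μ = 1.09091, the bound 2/11 is < 1 and informative.)

P[X ≥ 6] ≤ 2/11 ≈ 0.18182.


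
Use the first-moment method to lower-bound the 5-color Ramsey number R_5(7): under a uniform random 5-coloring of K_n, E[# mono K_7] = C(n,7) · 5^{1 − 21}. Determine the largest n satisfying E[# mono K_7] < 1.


We need C(n, 7) · 5^{1 − 21} < 1, i.e. C(n, 7) < 5^{21 − 1} = 95367431640625.
Check values of n near the boundary:
  n = 332: C(332, 7) = 82772214646616; 82772214646616 < 95367431640625? YES
  n = 333: C(333, 7) = 84549532139028; 84549532139028 < 95367431640625? YES
  n = 334: C(334, 7) = 86359460961576; 86359460961576 < 95367431640625? YES
  n = 335: C(335, 7) = 88202498238195; 88202498238195 < 95367431640625? YES
  n = 336: C(336, 7) = 90079147136880; 90079147136880 < 95367431640625? YES
  n = 337: C(337, 7) = 91989916924632; 91989916924632 < 95367431640625? YES
  n = 338: C(338, 7) = 93935323022736; 93935323022736 < 95367431640625? YES
  n = 339: C(339, 7) = 95915887062372; 95915887062372 < 95367431640625? NO
  n = 340: C(340, 7) = 97932136940560; 97932136940560 < 95367431640625? NO
  n = 341: C(341, 7) = 99984606876440; 99984606876440 < 95367431640625? NO
The largest n with C(n, 7) < 95367431640625 is n = 338 (where E[X] = 93935323022736/95367431640625 ≈ 0.984983). Hence R_5(7) > 338, i.e. R_5(7) ≥ 339.

Largest n = 338; hence R_5(7) > 338.


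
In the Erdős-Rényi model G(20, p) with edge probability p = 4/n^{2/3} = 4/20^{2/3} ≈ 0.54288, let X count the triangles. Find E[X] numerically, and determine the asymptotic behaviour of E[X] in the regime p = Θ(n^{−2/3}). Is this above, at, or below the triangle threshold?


Number of potential triangles: C(20, 3) = 1140.
Each occurs with probability p³ ≈ (0.54288)³ ≈ 1.6000000e-01.
By linearity: E[X] = C(20, 3)·p³ ≈ 1140 · 1.6000000e-01 ≈ 182.40000.
Since α = 2/3 < 1, p = c/n^{2/3} ≫ 1/n is above the triangle threshold p ~ 1/n. Asymptotically E[X] ~ (c³/6)·n^{3(1−α)} = (4³/6)·n^{1} → ∞; triangles are abundant w.h.p.

E[X] ≈ 182.40000; in regime p = Θ(1/n^{2/3}) E[X] diverges (above the triangle threshold p ~ 1/n).


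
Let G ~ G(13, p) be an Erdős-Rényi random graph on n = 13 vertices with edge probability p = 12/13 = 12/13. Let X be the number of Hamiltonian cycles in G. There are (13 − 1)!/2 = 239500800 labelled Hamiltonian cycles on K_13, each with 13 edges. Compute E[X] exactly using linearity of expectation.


K_13 has (13 − 1)!/2 = 239500800 labelled Hamiltonian cycles.
For each such Hamiltonian cycle H, let X_H = 1 if all 13 edges of H are present in G. Then P[X_H = 1] = p^{13} = (12/13)^{13} = 106993205379072/302875106592253.
Summing the indicators: E[X] = Σ_H E[X_H] = 239500800 · p^{13} = 239500800 · 106993205379072/302875106592253 = 25624958282852047257600/302875106592253.
Numerically: E[X] ≈ 8.4606e+07.

E[X] = 239500800 · (12/13)^{13} = 25624958282852047257600/302875106592253 ≈ 8.4606e+07.


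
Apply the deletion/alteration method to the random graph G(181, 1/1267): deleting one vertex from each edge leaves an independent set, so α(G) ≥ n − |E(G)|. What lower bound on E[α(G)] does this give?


E[|E(G)|] = C(181, 2)·p = 16290 · (1/1267) = 90/7.
E[α(G)] ≥ n − E[|E(G)|] = 181 − 90/7 = 1177/7.
Numerically: ≈ 168.14286.
(This is only a lower bound; the true E[α(G)] may be larger.)

E[α(G)] ≥ 1177/7 ≈ 168.14286.


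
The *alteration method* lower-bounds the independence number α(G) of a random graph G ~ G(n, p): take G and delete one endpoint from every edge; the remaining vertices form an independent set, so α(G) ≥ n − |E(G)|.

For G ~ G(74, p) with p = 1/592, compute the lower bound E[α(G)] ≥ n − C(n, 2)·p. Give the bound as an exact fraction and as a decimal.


E[|E(G)|] = C(74, 2)·p = 2701 · (1/592) = 73/16.
E[α(G)] ≥ n − E[|E(G)|] = 74 − 73/16 = 1111/16.
Numerically: ≈ 69.438.
(This is only a lower bound; the true E[α(G)] may be larger.)

E[α(G)] ≥ 1111/16 ≈ 69.438.


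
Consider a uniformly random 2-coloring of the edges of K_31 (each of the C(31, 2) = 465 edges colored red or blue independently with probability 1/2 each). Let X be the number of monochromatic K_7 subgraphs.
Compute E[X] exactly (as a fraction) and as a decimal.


Let X = Σ_S X_S over the C(31, 7) = 2629575 subsets S of size 7, where X_S = 1 if the K_7 on S is monochromatic.
For a fixed S, the K_7 on S has C(7, 2) = 21 edges. P[all 21 edges red] = (1/2)^21, and likewise for blue, so P[monochromatic] = 2·(1/2)^21 = 2^{1 − 21} = 1/1048576.
By linearity of expectation: E[X] = C(31, 7) · 2^{1 − 21} = 2629575 · 1/1048576 = 2629575/1048576.
Numerically: E[X] ≈ 2.50776.

E[X] = C(31,7)·2^(1−C(7,2)) = 2629575/1048576 ≈ 2.50776.


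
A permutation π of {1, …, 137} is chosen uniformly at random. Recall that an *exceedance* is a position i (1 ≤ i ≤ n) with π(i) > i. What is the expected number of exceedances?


Write X = Σ_{i=1}^{137} X_i, where X_i = 1_{π(i) > i}.
For each fixed i, π(i) is uniform over {1, …, 137} (marginal of a uniform permutation), so P[π(i) > i] = (n − i)/n. Summing: Σ_{i=1}^{137} (n − i)/n = (0 + 1 + … + 136)/137 = 137(137 − 1)/(2·137) = (137 − 1)/2.
Hence E[X] = Σ_{i=1}^{137} (137 − i)/137 = 68 ≈ 68.000.

E[X] = 68 = 68.000.


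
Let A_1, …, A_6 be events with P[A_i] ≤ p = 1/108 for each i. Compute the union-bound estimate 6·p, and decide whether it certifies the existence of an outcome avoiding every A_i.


Union bound: P[∪_{i=1}^{6} A_i] ≤ Σ_i P[A_i] ≤ 6·p = 6·(1/108) = 1/18.
Numerically: 1/18 ≈ 0.055556.
Is 1/18 < 1? YES.
Since P[∪ A_i] ≤ 1/18 < 1, the complement has P[∩ A_i^c] ≥ 1 − 1/18 = 17/18 > 0, so some outcome avoids every A_i.

6·p = 1/18 ≈ 0.055556; existence CERTIFIED by the union bound.


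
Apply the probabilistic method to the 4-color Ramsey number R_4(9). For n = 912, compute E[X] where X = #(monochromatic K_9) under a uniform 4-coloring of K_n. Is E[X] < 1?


E[X] = C(912, 9) · 4^{1 − 36} = 1156095740032081475120 · 4^{−35} = 1156095740032081475120/1180591620717411303424.
As a reduced fraction: E[X] = 72255983752005092195/73786976294838206464 ≈ 0.9793.
Is E[X] < 1? YES.
Since E[X] < 1, there exists a 4-coloring of K_{912} with no monochromatic K_9; hence R_4(9) > 912.

E[X] = 72255983752005092195/73786976294838206464 ≈ 0.9793; E[X] < 1, so R_4(9) > 912.


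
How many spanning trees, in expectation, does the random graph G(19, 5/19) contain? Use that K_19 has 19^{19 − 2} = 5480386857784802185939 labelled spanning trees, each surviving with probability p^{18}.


K_19 has 19^{19 − 2} = 5480386857784802185939 labelled spanning trees.
For each such spanning tree H, let X_H = 1 if all 18 edges of H are present in G. Then P[X_H = 1] = p^{18} = (5/19)^{18} = 3814697265625/104127350297911241532841.
By linearity of expectation: E[X] = Σ_H E[X_H] = 5480386857784802185939 · p^{18} = 5480386857784802185939 · 3814697265625/104127350297911241532841 = 3814697265625/19.
Numerically: E[X] ≈ 2.00774e+11.

E[X] = 5480386857784802185939 · (5/19)^{18} = 3814697265625/19 ≈ 2.00774e+11.


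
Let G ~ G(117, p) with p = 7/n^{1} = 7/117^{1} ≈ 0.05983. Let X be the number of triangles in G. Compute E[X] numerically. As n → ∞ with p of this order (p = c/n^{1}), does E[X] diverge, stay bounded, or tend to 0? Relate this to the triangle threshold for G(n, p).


Number of potential triangles: C(117, 3) = 260130.
Each occurs with probability p³ ≈ (0.05983)³ ≈ 2.141591e-04.
By linearity: E[X] = C(117, 3)·p³ ≈ 260130 · 2.141591e-04 ≈ 55.7092.
Here α = 1, so p = 7/n is exactly at the triangle threshold p ~ 1/n. Asymptotically E[X] → c³/6 = 7³/6 = 343/6 ≈ 57.1667, a bounded constant. In this regime the triangle count is asymptotically Poisson(c³/6).

E[X] ≈ 55.7092; in regime p = Θ(1/n^{1}) E[X] stays bounded (at the triangle threshold p ~ 1/n).


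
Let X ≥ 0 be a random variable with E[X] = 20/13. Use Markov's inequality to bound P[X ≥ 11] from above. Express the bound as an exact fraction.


μ = E[X] = 20/13, a = 11.
Markov: P[X ≥ 11] ≤ μ/a = (20/13)/11 = 20/143.
Numerically: ≈ 0.139860.
(Since a = 11 > μ = 1.538462, the bound 20/143 is < 1 and informative.)

P[X ≥ 11] ≤ 20/143 ≈ 0.139860.


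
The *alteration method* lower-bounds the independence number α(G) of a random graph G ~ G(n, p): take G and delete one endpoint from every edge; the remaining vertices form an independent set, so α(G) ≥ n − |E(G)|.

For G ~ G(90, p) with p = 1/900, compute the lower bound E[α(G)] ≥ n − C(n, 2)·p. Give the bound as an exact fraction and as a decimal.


E[|E(G)|] = C(90, 2)·p = 4005 · (1/900) = 89/20.
E[α(G)] ≥ n − E[|E(G)|] = 90 − 89/20 = 1711/20.
Numerically: ≈ 85.55000.
(This is only a lower bound; the true E[α(G)] may be larger.)

E[α(G)] ≥ 1711/20 ≈ 85.55000.


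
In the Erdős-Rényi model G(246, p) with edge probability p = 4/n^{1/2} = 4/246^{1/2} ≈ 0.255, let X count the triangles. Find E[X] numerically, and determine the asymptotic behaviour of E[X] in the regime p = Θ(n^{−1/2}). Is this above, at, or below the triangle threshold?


Number of potential triangles: C(246, 3) = 2450980.
Each occurs with probability p³ ≈ (0.255)³ ≈ 1.65874e-02.
By linearity: E[X] = C(246, 3)·p³ ≈ 2450980 · 1.65874e-02 ≈ 40655.292.
Since α = 1/2 < 1, p = c/n^{1/2} ≫ 1/n is above the triangle threshold p ~ 1/n. Asymptotically E[X] ~ (c³/6)·n^{3(1−α)} = (4³/6)·n^{1.5} → ∞; triangles are abundant w.h.p.

E[X] ≈ 40655.292; in regime p = Θ(1/n^{1/2}) E[X] diverges (above the triangle threshold p ~ 1/n).


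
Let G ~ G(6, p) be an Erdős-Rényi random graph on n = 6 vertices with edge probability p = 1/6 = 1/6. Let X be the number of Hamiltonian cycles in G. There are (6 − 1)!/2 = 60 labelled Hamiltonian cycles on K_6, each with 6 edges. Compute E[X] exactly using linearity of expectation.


K_6 has (6 − 1)!/2 = 60 labelled Hamiltonian cycles.
For each such Hamiltonian cycle H, let X_H = 1 if all 6 edges of H are present in G. Then P[X_H = 1] = p^{6} = (1/6)^{6} = 1/46656.
Summing the indicators: E[X] = Σ_H E[X_H] = 60 · p^{6} = 60 · 1/46656 = 5/3888.
Numerically: E[X] ≈ 0.00129.

E[X] = 60 · (1/6)^{6} = 5/3888 ≈ 0.00129.


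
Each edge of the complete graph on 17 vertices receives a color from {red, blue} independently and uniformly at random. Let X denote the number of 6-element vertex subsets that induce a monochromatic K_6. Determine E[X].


Let X = Σ_S X_S over the C(17, 6) = 12376 subsets S of size 6, where X_S = 1 if the K_6 on S is monochromatic.
For a fixed S, the K_6 on S has C(6, 2) = 15 edges. P[all 15 edges red] = (1/2)^15, and likewise for blue, so P[monochromatic] = 2·(1/2)^15 = 2^{1 − 15} = 1/16384.
Summing: E[X] = C(17, 6) · 2^{1 − 15} = 12376 · 1/16384 = 1547/2048.
Numerically: E[X] ≈ 0.755371.

E[X] = C(17,6)·2^(1−C(6,2)) = 1547/2048 ≈ 0.755371.


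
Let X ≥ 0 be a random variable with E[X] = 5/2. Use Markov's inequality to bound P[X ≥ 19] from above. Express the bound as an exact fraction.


μ = E[X] = 5/2, a = 19.
Markov: P[X ≥ 19] ≤ μ/a = (5/2)/19 = 5/38.
Numerically: ≈ 0.132.
(Since a = 19 > μ = 2.500, the bound 5/38 is < 1 and informative.)

P[X ≥ 19] ≤ 5/38 ≈ 0.132.


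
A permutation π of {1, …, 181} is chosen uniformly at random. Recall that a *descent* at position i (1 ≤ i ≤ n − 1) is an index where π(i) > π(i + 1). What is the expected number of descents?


Write X = Σ X_I over i = 1, …, 180, with X_I the indicator of one descent.
There are 180 indicators.
For each fixed i, the pair (π(i), π(i+1)) is a uniformly random ordered pair of distinct values from {1, …, 181}; by symmetry P[π(i) > π(i+1)] = 1/2.
By linearity: E[X] = 180 · (1/2) = (181 − 1) · (1/2) = 90 ≈ 90.000000.

E[X] = 90 = 90.000000.


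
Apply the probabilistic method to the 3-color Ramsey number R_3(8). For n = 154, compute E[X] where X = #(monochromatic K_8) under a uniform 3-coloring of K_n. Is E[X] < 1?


E[X] = C(154, 8) · 3^{1 − 28} = 6521818990995 · 3^{−27} = 6521818990995/7625597484987.
As a reduced fraction: E[X] = 724646554555/847288609443 ≈ 0.855254.
Is E[X] < 1? YES.
Since E[X] < 1, there exists a 3-coloring of K_{154} with no monochromatic K_8; hence R_3(8) > 154.

E[X] = 724646554555/847288609443 ≈ 0.855254; E[X] < 1, so R_3(8) > 154.


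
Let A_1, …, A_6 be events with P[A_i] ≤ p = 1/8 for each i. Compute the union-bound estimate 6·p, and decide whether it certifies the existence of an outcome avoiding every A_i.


Union bound: P[∪_{i=1}^{6} A_i] ≤ Σ_i P[A_i] ≤ 6·p = 6·(1/8) = 3/4.
Numerically: 3/4 ≈ 0.7500.
Is 3/4 < 1? YES.
Since P[∪ A_i] ≤ 3/4 < 1, the complement has P[∩ A_i^c] ≥ 1 − 3/4 = 1/4 > 0, so some outcome avoids every A_i.

6·p = 3/4 ≈ 0.7500; existence CERTIFIED by the union bound.


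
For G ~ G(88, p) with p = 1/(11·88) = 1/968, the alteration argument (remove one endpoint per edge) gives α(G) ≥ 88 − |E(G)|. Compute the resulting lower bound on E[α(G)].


E[|E(G)|] = C(88, 2)·p = 3828 · (1/968) = 87/22.
E[α(G)] ≥ n − E[|E(G)|] = 88 − 87/22 = 1849/22.
Numerically: ≈ 84.04545.
(This is only a lower bound; the true E[α(G)] may be larger.)

E[α(G)] ≥ 1849/22 ≈ 84.04545.


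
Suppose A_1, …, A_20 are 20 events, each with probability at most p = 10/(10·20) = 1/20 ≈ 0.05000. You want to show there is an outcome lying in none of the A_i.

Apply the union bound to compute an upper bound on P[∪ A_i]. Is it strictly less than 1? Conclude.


Union bound: P[∪_{i=1}^{20} A_i] ≤ Σ_i P[A_i] ≤ 20·p = 20·(1/20) = 1.
Numerically: 1 ≈ 1.00000.
Is 1 < 1? NO.
Since the bound 1 is ≥ 1, the union bound is uninformative here; it does NOT by itself certify existence.

20·p = 1 ≈ 1.00000; existence NOT certified by the union bound.


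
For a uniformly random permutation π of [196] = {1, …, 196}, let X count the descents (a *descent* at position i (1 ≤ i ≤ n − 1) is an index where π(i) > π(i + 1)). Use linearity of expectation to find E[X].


Write X = Σ X_I over i = 1, …, 195, with X_I the indicator of one descent.
There are 195 indicators.
For each fixed i, the pair (π(i), π(i+1)) is a uniformly random ordered pair of distinct values from {1, …, 196}; by symmetry P[π(i) > π(i+1)] = 1/2.
By linearity: E[X] = 195 · (1/2) = (196 − 1) · (1/2) = 195/2 ≈ 97.500000.

E[X] = 195/2 = 97.500000.


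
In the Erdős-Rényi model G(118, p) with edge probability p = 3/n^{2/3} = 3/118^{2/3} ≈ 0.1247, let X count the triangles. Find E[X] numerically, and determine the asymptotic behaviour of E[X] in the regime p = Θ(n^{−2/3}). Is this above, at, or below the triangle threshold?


Number of potential triangles: C(118, 3) = 266916.
Each occurs with probability p³ ≈ (0.1247)³ ≈ 1.939098e-03.
By linearity: E[X] = C(118, 3)·p³ ≈ 266916 · 1.939098e-03 ≈ 517.5763.
Since α = 2/3 < 1, p = c/n^{2/3} ≫ 1/n is above the triangle threshold p ~ 1/n. Asymptotically E[X] ~ (c³/6)·n^{3(1−α)} = (3³/6)·n^{1} → ∞; triangles are abundant w.h.p.

E[X] ≈ 517.5763; in regime p = Θ(1/n^{2/3}) E[X] diverges (above the triangle threshold p ~ 1/n).


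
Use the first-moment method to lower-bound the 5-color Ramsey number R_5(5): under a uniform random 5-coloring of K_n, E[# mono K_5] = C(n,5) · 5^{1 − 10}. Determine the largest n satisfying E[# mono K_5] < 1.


We need C(n, 5) · 5^{1 − 10} < 1, i.e. C(n, 5) < 5^{10 − 1} = 1953125.
Check values of n near the boundary:
  n = 46: C(46, 5) = 1370754; 1370754 < 1953125? YES
  n = 47: C(47, 5) = 1533939; 1533939 < 1953125? YES
  n = 48: C(48, 5) = 1712304; 1712304 < 1953125? YES
  n = 49: C(49, 5) = 1906884; 1906884 < 1953125? YES
  n = 50: C(50, 5) = 2118760; 2118760 < 1953125? NO
  n = 51: C(51, 5) = 2349060; 2349060 < 1953125? NO
The largest n with C(n, 5) < 1953125 is n = 49 (where E[X] = 1906884/1953125 ≈ 0.9763246). Hence R_5(5) > 49, i.e. R_5(5) ≥ 50.

Largest n = 49; hence R_5(5) > 49.


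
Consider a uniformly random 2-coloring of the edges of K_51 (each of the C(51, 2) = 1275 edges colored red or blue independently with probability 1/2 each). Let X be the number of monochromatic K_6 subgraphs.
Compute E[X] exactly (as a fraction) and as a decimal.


Let X = Σ_S X_S over the C(51, 6) = 18009460 subsets S of size 6, where X_S = 1 if the K_6 on S is monochromatic.
For a fixed S, the K_6 on S has C(6, 2) = 15 edges. P[all 15 edges red] = (1/2)^15, and likewise for blue, so P[monochromatic] = 2·(1/2)^15 = 2^{1 − 15} = 1/16384.
By linearity: E[X] = C(51, 6) · 2^{1 − 15} = 18009460 · 1/16384 = 4502365/4096.
Numerically: E[X] ≈ 1099.2102.

E[X] = C(51,6)·2^(1−C(6,2)) = 4502365/4096 ≈ 1099.2102.


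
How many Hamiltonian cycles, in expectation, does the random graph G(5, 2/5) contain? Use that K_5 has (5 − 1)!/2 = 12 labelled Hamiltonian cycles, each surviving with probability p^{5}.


K_5 has (5 − 1)!/2 = 12 labelled Hamiltonian cycles.
For each such Hamiltonian cycle H, let X_H = 1 if all 5 edges of H are present in G. Then P[X_H = 1] = p^{5} = (2/5)^{5} = 32/3125.
Summing the indicators: E[X] = Σ_H E[X_H] = 12 · p^{5} = 12 · 32/3125 = 384/3125.
Numerically: E[X] ≈ 0.12288.

E[X] = 12 · (2/5)^{5} = 384/3125 ≈ 0.12288.


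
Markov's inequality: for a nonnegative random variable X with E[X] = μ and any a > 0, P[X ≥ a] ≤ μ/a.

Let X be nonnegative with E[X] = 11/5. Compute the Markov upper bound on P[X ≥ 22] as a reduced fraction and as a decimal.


μ = E[X] = 11/5, a = 22.
Markov: P[X ≥ 22] ≤ μ/a = (11/5)/22 = 1/10.
Numerically: ≈ 0.10000.
(Since a = 22 > μ = 2.20000, the bound 1/10 is < 1 and informative.)

P[X ≥ 22] ≤ 1/10 ≈ 0.10000.


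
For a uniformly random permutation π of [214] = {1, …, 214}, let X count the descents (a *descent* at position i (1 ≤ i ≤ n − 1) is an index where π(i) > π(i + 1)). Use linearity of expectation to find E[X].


Write X = Σ X_I over i = 1, …, 213, with X_I the indicator of one descent.
There are 213 indicators.
For each fixed i, the pair (π(i), π(i+1)) is a uniformly random ordered pair of distinct values from {1, …, 214}; by symmetry P[π(i) > π(i+1)] = 1/2.
By linearity: E[X] = 213 · (1/2) = (214 − 1) · (1/2) = 213/2 ≈ 106.500000.

E[X] = 213/2 = 106.500000.


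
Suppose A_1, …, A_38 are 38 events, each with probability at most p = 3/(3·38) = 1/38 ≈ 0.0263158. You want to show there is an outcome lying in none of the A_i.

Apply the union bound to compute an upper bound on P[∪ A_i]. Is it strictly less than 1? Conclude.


Union bound: P[∪_{i=1}^{38} A_i] ≤ Σ_i P[A_i] ≤ 38·p = 38·(1/38) = 1.
Numerically: 1 ≈ 1.0000000.
Is 1 < 1? NO.
Since the bound 1 is ≥ 1, the union bound is uninformative here; it does NOT by itself certify existence.

38·p = 1 ≈ 1.0000000; existence NOT certified by the union bound.


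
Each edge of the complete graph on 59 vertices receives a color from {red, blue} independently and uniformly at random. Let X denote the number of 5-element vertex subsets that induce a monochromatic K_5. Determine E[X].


Let X = Σ_S X_S over the C(59, 5) = 5006386 subsets S of size 5, where X_S = 1 if the K_5 on S is monochromatic.
For a fixed S, the K_5 on S has C(5, 2) = 10 edges. P[all 10 edges red] = (1/2)^10, and likewise for blue, so P[monochromatic] = 2·(1/2)^10 = 2^{1 − 10} = 1/512.
Summing: E[X] = C(59, 5) · 2^{1 − 10} = 5006386 · 1/512 = 2503193/256.
Numerically: E[X] ≈ 9778.09766.

E[X] = C(59,5)·2^(1−C(5,2)) = 2503193/256 ≈ 9778.09766.


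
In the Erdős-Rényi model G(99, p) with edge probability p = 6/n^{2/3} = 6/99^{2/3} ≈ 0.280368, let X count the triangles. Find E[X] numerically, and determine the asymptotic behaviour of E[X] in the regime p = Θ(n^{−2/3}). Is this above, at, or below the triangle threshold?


Number of potential triangles: C(99, 3) = 156849.
Each occurs with probability p³ ≈ (0.280368)³ ≈ 2.20385675e-02.
By linearity: E[X] = C(99, 3)·p³ ≈ 156849 · 2.20385675e-02 ≈ 3456.727273.
Since α = 2/3 < 1, p = c/n^{2/3} ≫ 1/n is above the triangle threshold p ~ 1/n. Asymptotically E[X] ~ (c³/6)·n^{3(1−α)} = (6³/6)·n^{1} → ∞; triangles are abundant w.h.p.

E[X] ≈ 3456.727273; in regime p = Θ(1/n^{2/3}) E[X] diverges (above the triangle threshold p ~ 1/n).


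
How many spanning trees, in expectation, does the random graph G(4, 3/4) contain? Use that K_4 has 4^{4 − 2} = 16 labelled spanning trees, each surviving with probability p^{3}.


K_4 has 4^{4 − 2} = 16 labelled spanning trees.
For each such spanning tree H, let X_H = 1 if all 3 edges of H are present in G. Then P[X_H = 1] = p^{3} = (3/4)^{3} = 27/64.
By linearity of expectation: E[X] = Σ_H E[X_H] = 16 · p^{3} = 16 · 27/64 = 27/4.
Numerically: E[X] ≈ 6.75.

E[X] = 16 · (3/4)^{3} = 27/4 ≈ 6.75.


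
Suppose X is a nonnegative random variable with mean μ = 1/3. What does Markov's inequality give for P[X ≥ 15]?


μ = E[X] = 1/3, a = 15.
Markov: P[X ≥ 15] ≤ μ/a = (1/3)/15 = 1/45.
Numerically: ≈ 0.02222.
(Since a = 15 > μ = 0.33333, the bound 1/45 is < 1 and informative.)

P[X ≥ 15] ≤ 1/45 ≈ 0.02222.


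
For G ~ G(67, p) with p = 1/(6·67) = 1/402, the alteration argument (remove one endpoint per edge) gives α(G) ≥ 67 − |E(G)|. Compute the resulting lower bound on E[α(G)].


E[|E(G)|] = C(67, 2)·p = 2211 · (1/402) = 11/2.
E[α(G)] ≥ n − E[|E(G)|] = 67 − 11/2 = 123/2.
Numerically: ≈ 61.500.
(This is only a lower bound; the true E[α(G)] may be larger.)

E[α(G)] ≥ 123/2 ≈ 61.500.


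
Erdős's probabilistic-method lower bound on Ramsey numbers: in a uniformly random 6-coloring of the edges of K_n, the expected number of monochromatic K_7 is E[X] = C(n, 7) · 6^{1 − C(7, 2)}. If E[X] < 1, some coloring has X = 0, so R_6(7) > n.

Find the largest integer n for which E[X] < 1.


We need C(n, 7) · 6^{1 − 21} < 1, i.e. C(n, 7) < 6^{21 − 1} = 3656158440062976.
Check values of n near the boundary:
  n = 565: C(565, 7) = 3513212521235560; 3513212521235560 < 3656158440062976? YES
  n = 566: C(566, 7) = 3557206237959440; 3557206237959440 < 3656158440062976? YES
  n = 567: C(567, 7) = 3601671315933933; 3601671315933933 < 3656158440062976? YES
  n = 568: C(568, 7) = 3646611956239704; 3646611956239704 < 3656158440062976? YES
  n = 569: C(569, 7) = 3692032389858348; 3692032389858348 < 3656158440062976? NO
The largest n with C(n, 7) < 3656158440062976 is n = 568 (where E[X] = 16882462760369/16926659444736 ≈ 0.9974). Hence R_6(7) > 568, i.e. R_6(7) ≥ 569.

Largest n = 568; hence R_6(7) > 568.


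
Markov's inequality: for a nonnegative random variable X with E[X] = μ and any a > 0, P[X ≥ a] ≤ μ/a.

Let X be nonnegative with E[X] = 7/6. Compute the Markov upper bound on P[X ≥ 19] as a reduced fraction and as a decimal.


μ = E[X] = 7/6, a = 19.
Markov: P[X ≥ 19] ≤ μ/a = (7/6)/19 = 7/114.
Numerically: ≈ 0.0614.
(Since a = 19 > μ = 1.1667, the bound 7/114 is < 1 and informative.)

P[X ≥ 19] ≤ 7/114 ≈ 0.0614.


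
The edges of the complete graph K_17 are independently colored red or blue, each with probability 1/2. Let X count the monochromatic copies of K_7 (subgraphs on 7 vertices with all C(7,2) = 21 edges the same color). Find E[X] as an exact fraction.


Let X = Σ_S X_S over the C(17, 7) = 19448 subsets S of size 7, where X_S = 1 if the K_7 on S is monochromatic.
For a fixed S, the K_7 on S has C(7, 2) = 21 edges. P[all 21 edges red] = (1/2)^21, and likewise for blue, so P[monochromatic] = 2·(1/2)^21 = 2^{1 − 21} = 1/1048576.
By linearity: E[X] = C(17, 7) · 2^{1 − 21} = 19448 · 1/1048576 = 2431/131072.
Numerically: E[X] ≈ 0.0185.

E[X] = C(17,7)·2^(1−C(7,2)) = 2431/131072 ≈ 0.0185.


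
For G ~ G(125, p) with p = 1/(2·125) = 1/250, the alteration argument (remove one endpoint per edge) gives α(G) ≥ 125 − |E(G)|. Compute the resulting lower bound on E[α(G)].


E[|E(G)|] = C(125, 2)·p = 7750 · (1/250) = 31.
E[α(G)] ≥ n − E[|E(G)|] = 125 − 31 = 94.
Numerically: ≈ 94.0000.
(This is only a lower bound; the true E[α(G)] may be larger.)

E[α(G)] ≥ 94 ≈ 94.0000.


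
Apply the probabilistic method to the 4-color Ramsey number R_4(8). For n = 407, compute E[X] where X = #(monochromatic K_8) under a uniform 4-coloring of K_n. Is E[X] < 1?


E[X] = C(407, 8) · 4^{1 − 28} = 17424959239309050 · 4^{−27} = 17424959239309050/18014398509481984.
As a reduced fraction: E[X] = 8712479619654525/9007199254740992 ≈ 0.9673.
Is E[X] < 1? YES.
Since E[X] < 1, there exists a 4-coloring of K_{407} with no monochromatic K_8; hence R_4(8) > 407.

E[X] = 8712479619654525/9007199254740992 ≈ 0.9673; E[X] < 1, so R_4(8) > 407.


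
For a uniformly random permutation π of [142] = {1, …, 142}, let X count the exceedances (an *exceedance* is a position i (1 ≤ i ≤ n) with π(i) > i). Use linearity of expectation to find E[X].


Write X = Σ_{i=1}^{142} X_i, where X_i = 1_{π(i) > i}.
For each fixed i, π(i) is uniform over {1, …, 142} (marginal of a uniform permutation), so P[π(i) > i] = (n − i)/n. Summing: Σ_{i=1}^{142} (n − i)/n = (0 + 1 + … + 141)/142 = 142(142 − 1)/(2·142) = (142 − 1)/2.
Hence E[X] = Σ_{i=1}^{142} (142 − i)/142 = 141/2 ≈ 70.5000.

E[X] = 141/2 = 70.5000.


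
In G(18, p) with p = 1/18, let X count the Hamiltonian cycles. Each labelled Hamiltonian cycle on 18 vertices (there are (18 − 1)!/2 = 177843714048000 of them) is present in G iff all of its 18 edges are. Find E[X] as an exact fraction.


K_18 has (18 − 1)!/2 = 177843714048000 labelled Hamiltonian cycles.
For each such Hamiltonian cycle H, let X_H = 1 if all 18 edges of H are present in G. Then P[X_H = 1] = p^{18} = (1/18)^{18} = 1/39346408075296537575424.
By linearity: E[X] = Σ_H E[X_H] = 177843714048000 · p^{18} = 177843714048000 · 1/39346408075296537575424 = 14889875/3294258113514384.
Numerically: E[X] ≈ 4.5199e-09.

E[X] = 177843714048000 · (1/18)^{18} = 14889875/3294258113514384 ≈ 4.5199e-09.


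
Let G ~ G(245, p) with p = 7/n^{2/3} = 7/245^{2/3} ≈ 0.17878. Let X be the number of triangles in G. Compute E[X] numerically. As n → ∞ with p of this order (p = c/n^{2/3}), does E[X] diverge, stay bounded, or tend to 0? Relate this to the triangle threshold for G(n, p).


Number of potential triangles: C(245, 3) = 2421090.
Each occurs with probability p³ ≈ (0.17878)³ ≈ 5.7142857e-03.
By linearity: E[X] = C(245, 3)·p³ ≈ 2421090 · 5.7142857e-03 ≈ 13834.80000.
Since α = 2/3 < 1, p = c/n^{2/3} ≫ 1/n is above the triangle threshold p ~ 1/n. Asymptotically E[X] ~ (c³/6)·n^{3(1−α)} = (7³/6)·n^{1} → ∞; triangles are abundant w.h.p.

E[X] ≈ 13834.80000; in regime p = Θ(1/n^{2/3}) E[X] diverges (above the triangle threshold p ~ 1/n).


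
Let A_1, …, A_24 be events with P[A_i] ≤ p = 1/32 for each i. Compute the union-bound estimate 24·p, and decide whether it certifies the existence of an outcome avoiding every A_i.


Union bound: P[∪_{i=1}^{24} A_i] ≤ Σ_i P[A_i] ≤ 24·p = 24·(1/32) = 3/4.
Numerically: 3/4 ≈ 0.7500000.
Is 3/4 < 1? YES.
Since P[∪ A_i] ≤ 3/4 < 1, the complement has P[∩ A_i^c] ≥ 1 − 3/4 = 1/4 > 0, so some outcome avoids every A_i.

24·p = 3/4 ≈ 0.7500000; existence CERTIFIED by the union bound.


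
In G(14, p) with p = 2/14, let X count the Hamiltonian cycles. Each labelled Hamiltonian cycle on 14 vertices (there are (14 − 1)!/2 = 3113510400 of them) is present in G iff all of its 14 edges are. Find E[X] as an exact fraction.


K_14 has (14 − 1)!/2 = 3113510400 labelled Hamiltonian cycles.
For each such Hamiltonian cycle H, let X_H = 1 if all 14 edges of H are present in G. Then P[X_H = 1] = p^{14} = (1/7)^{14} = 1/678223072849.
By linearity: E[X] = Σ_H E[X_H] = 3113510400 · p^{14} = 3113510400 · 1/678223072849 = 444787200/96889010407.
Numerically: E[X] ≈ 0.00459069.

E[X] = 3113510400 · (1/7)^{14} = 444787200/96889010407 ≈ 0.00459069.


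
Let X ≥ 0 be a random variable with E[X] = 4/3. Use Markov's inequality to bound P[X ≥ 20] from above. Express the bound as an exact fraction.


μ = E[X] = 4/3, a = 20.
Markov: P[X ≥ 20] ≤ μ/a = (4/3)/20 = 1/15.
Numerically: ≈ 0.067.
(Since a = 20 > μ = 1.333, the bound 1/15 is < 1 and informative.)

P[X ≥ 20] ≤ 1/15 ≈ 0.067.


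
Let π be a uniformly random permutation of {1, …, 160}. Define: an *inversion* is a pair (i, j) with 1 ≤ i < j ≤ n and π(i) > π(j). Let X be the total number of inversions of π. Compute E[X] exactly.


Write X = Σ X_I over the C(160, 2) = 12720 pairs i < j, with X_I the indicator of one inversion.
There are 12720 indicators.
For each fixed pair i < j, the values π(i) and π(j) are two distinct elements of {1, …, 160} in uniformly random order; by symmetry P[π(i) > π(j)] = 1/2.
By linearity: E[X] = 12720 · (1/2) = C(160, 2) · (1/2) = 12720/2 = 6360 ≈ 6360.000.

E[X] = 6360 = 6360.000.


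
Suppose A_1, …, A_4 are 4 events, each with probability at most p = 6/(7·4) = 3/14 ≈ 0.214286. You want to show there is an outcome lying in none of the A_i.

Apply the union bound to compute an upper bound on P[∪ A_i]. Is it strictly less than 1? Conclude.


Union bound: P[∪_{i=1}^{4} A_i] ≤ Σ_i P[A_i] ≤ 4·p = 4·(3/14) = 6/7.
Numerically: 6/7 ≈ 0.857143.
Is 6/7 < 1? YES.
Since P[∪ A_i] ≤ 6/7 < 1, the complement has P[∩ A_i^c] ≥ 1 − 6/7 = 1/7 > 0, so some outcome avoids every A_i.

4·p = 6/7 ≈ 0.857143; existence CERTIFIED by the union bound.


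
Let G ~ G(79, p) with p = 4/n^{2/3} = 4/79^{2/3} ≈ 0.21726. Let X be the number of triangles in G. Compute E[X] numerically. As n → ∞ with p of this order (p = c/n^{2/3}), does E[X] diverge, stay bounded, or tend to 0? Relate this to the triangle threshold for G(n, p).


Number of potential triangles: C(79, 3) = 79079.
Each occurs with probability p³ ≈ (0.21726)³ ≈ 1.0254767e-02.
By linearity: E[X] = C(79, 3)·p³ ≈ 79079 · 1.0254767e-02 ≈ 810.93671.
Since α = 2/3 < 1, p = c/n^{2/3} ≫ 1/n is above the triangle threshold p ~ 1/n. Asymptotically E[X] ~ (c³/6)·n^{3(1−α)} = (4³/6)·n^{1} → ∞; triangles are abundant w.h.p.

E[X] ≈ 810.93671; in regime p = Θ(1/n^{2/3}) E[X] diverges (above the triangle threshold p ~ 1/n).


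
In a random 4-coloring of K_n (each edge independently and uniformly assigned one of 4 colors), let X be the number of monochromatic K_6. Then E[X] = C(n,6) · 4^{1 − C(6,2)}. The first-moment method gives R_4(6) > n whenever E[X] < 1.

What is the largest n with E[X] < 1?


We need C(n, 6) · 4^{1 − 15} < 1, i.e. C(n, 6) < 4^{15 − 1} = 268435456.
Check values of n near the boundary:
  n = 72: C(72, 6) = 156238908; 156238908 < 268435456? YES
  n = 73: C(73, 6) = 170230452; 170230452 < 268435456? YES
  n = 74: C(74, 6) = 185250786; 185250786 < 268435456? YES
  n = 75: C(75, 6) = 201359550; 201359550 < 268435456? YES
  n = 76: C(76, 6) = 218618940; 218618940 < 268435456? YES
  n = 77: C(77, 6) = 237093780; 237093780 < 268435456? YES
  n = 78: C(78, 6) = 256851595; 256851595 < 268435456? YES
  n = 79: C(79, 6) = 277962685; 277962685 < 268435456? NO
The largest n with C(n, 6) < 268435456 is n = 78 (where E[X] = 256851595/268435456 ≈ 0.957). Hence R_4(6) > 78, i.e. R_4(6) ≥ 79.

Largest n = 78; hence R_4(6) > 78.


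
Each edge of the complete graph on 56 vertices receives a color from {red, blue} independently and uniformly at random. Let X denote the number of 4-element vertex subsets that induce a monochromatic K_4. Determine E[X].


Let X = Σ_S X_S over the C(56, 4) = 367290 subsets S of size 4, where X_S = 1 if the K_4 on S is monochromatic.
For a fixed S, the K_4 on S has C(4, 2) = 6 edges. P[all 6 edges red] = (1/2)^6, and likewise for blue, so P[monochromatic] = 2·(1/2)^6 = 2^{1 − 6} = 1/32.
Summing: E[X] = C(56, 4) · 2^{1 − 6} = 367290 · 1/32 = 183645/16.
Numerically: E[X] ≈ 11477.8125.

E[X] = C(56,4)·2^(1−C(4,2)) = 183645/16 ≈ 11477.8125.
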